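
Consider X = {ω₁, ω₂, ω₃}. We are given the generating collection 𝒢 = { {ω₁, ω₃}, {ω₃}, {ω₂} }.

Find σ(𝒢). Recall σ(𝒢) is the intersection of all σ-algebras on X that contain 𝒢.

Answer: σ(𝒢) = { {}, {ω₁}, {ω₂}, {ω₃}, {ω₁, ω₂}, {ω₁, ω₃}, {ω₂, ω₃}, X }

Trace:
Start: 𝒢 ∪ {∅, X} = { {}, {ω₂}, {ω₃}, {ω₁, ω₃}, X }.
Pass 1. New:
  {ω₁, ω₂}  = {ω₃}ᶜ
  {ω₂, ω₃}  = {ω₃} ∪ {ω₂}
  |family| = 7
Pass 2 (1 new):
  {ω₁}  = {ω₂, ω₃}ᶜ
  |family| = 8
Pass 3: stable.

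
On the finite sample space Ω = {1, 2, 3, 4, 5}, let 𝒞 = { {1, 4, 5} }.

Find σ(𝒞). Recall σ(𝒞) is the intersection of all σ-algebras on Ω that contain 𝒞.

Take S₀ = 𝒞 ∪ {∅, Ω} = { ∅, {1, 4, 5}, Ω }.
Iteration 1: 1 new —
  {2, 3}  = complement {1, 4, 5}
  — 4 sets.
Iteration 2: no new sets; the family is a σ-algebra.

Hence σ(𝒞) has 4 members: { ∅, {2, 3}, {1, 4, 5}, Ω }.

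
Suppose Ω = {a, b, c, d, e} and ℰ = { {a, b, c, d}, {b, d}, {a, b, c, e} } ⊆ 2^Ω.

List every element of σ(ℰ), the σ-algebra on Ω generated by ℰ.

σ(ℰ) = { {}, {b}, {d}, {e}, {a, c}, {b, d}, {b, e}, {d, e}, {a, b, c}, {a, c, d}, {a, c, e}, {b, d, e}, {a, b, c, d}, {a, b, c, e}, {a, c, d, e}, Ω }

Working:
Initial family (5 sets): { {}, {b, d}, {a, b, c, d}, {a, b, c, e}, Ω }.
Pass 1: 3 new —
  {d}  = Ω∖{a, b, c, e}
  {e}  = Ω∖{a, b, c, d}
  {a, c, e}  = Ω∖{b, d}
Pass 2. New:
  {d, e}  = {d} ∪ {e}
  {b, d, e}  = {b, d} ∪ {e}
  {a, c, d, e}  = {d} ∪ {a, c, e}
Pass 3 adds 3:
  {b}  = Ω∖{a, c, d, e}
  {a, c}  = Ω∖{b, d, e}
  {a, b, c}  = Ω∖{d, e}
Pass 4 adds 2:
  {b, e}  = {b} ∪ {e}
  {a, c, d}  = {a, c} ∪ {d}
Pass 5 adds nothing — fixpoint reached.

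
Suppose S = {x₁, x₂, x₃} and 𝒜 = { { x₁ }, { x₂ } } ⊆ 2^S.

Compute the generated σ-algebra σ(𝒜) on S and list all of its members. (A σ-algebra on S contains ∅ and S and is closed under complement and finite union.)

Take S₀ = 𝒜 ∪ {∅, S} = { {  }, { x₁ }, { x₂ }, S }.
Round 1: 3 new —
  { x₁, x₂ }  = { x₁ } ∪ { x₂ }
  { x₁, x₃ }  = { x₂ }ᶜ
  { x₂, x₃ }  = { x₁ }ᶜ
  — 7 sets.
Round 2 (1 new):
  { x₃ }  = { x₁, x₂ }ᶜ
  — 8 sets.
Round 3: stable.

σ(𝒜) = { {  }, { x₁ }, { x₂ }, { x₃ }, { x₁, x₂ }, { x₁, x₃ }, { x₂, x₃ }, S }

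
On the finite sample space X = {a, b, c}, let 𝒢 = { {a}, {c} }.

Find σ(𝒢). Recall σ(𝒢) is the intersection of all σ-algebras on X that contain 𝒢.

σ(𝒢) = { ∅, {a}, {b}, {c}, {a,b}, {a,c}, {b,c}, X }

Derivation:
Seed the family with 𝒢 together with ∅ and X: { ∅, {a}, {c}, X }.
Step 1. New:
  {a,b}  = X∖{c}
  {a,c}  = {c} ∪ {a}
  {b,c}  = X∖{a}
  |family| = 7
Step 2: 1 new —
  {b}  = X∖{a,c}
  |family| = 8
Step 3 adds nothing — fixpoint reached.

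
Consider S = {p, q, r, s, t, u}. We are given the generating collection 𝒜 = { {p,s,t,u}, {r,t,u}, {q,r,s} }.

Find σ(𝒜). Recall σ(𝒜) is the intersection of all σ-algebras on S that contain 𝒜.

Answer: σ(𝒜) = { {}, {p}, {q}, {r}, {s}, {p,q}, {p,r}, {p,s}, {q,r}, {q,s}, {r,s}, {t,u}, {p,q,r}, {p,q,s}, {p,r,s}, {p,t,u}, {q,r,s}, {q,t,u}, {r,t,u}, {s,t,u}, {p,q,r,s}, {p,q,t,u}, {p,r,t,u}, {p,s,t,u}, {q,r,t,u}, {q,s,t,u}, {r,s,t,u}, {p,q,r,t,u}, {p,q,s,t,u}, {p,r,s,t,u}, {q,r,s,t,u}, S }

Trace:
Seed the family with 𝒜 together with ∅ and S: { {}, {q,r,s}, {r,t,u}, {p,s,t,u}, S }.
Pass 1 adds 5:
  {q,r}  = {p,s,t,u}ᶜ
  {p,q,s}  = {r,t,u}ᶜ
  {p,t,u}  = {q,r,s}ᶜ
  {p,r,s,t,u}  = {r,t,u} ∪ {p,s,t,u}
  {q,r,s,t,u}  = {q,r,s} ∪ {r,t,u}
  — 10 sets.
Pass 2 adds 7:
  {p}  = {q,r,s,t,u}ᶜ
  {q}  = {p,r,s,t,u}ᶜ
  {p,q,r,s}  = {q,r,s} ∪ {p,q,s}
  {p,r,t,u}  = {p,t,u} ∪ {r,t,u}
  {q,r,t,u}  = {q,r} ∪ {r,t,u}
  {p,q,r,t,u}  = {q,r} ∪ {p,t,u}
  {p,q,s,t,u}  = {p,s,t,u} ∪ {p,q,s}
  — 17 sets.
Pass 3: +8 →
  {r}  = {p,q,s,t,u}ᶜ
  {s}  = {p,q,r,t,u}ᶜ
  {p,q}  = {q} ∪ {p}
  {p,s}  = {q,r,t,u}ᶜ
  {q,s}  = {p,r,t,u}ᶜ
  {t,u}  = {p,q,r,s}ᶜ
  {p,q,r}  = {q,r} ∪ {p}
  {p,q,t,u}  = {p,t,u} ∪ {q}
  — 25 sets.
Pass 4 (7 new):
  {p,r}  = {p} ∪ {r}
  {r,s}  = {p,q,t,u}ᶜ
  {p,r,s}  = {r} ∪ {p,s}
  {q,t,u}  = {t,u} ∪ {q}
  {s,t,u}  = {p,q,r}ᶜ
  {q,s,t,u}  = {t,u} ∪ {q,s}
  {r,s,t,u}  = {p,q}ᶜ
  — 32 sets.
Pass 5: already closed under ᶜ and ∪.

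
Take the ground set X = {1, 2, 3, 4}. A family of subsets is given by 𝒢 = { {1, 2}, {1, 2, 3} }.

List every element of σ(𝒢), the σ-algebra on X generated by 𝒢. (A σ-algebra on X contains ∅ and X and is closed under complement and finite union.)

Answer: σ(𝒢) = { {}, {3}, {4}, {1, 2}, {3, 4}, {1, 2, 3}, {1, 2, 4}, X }

Working:
Begin from { {}, {1, 2}, {1, 2, 3}, X } (that is, 𝒢 plus ∅ and X).
Pass 1: +2 →
  {4}  = ᶜ of {1, 2, 3}
  {3, 4}  = ᶜ of {1, 2}
Pass 2 (1 new):
  {1, 2, 4}  = {1, 2} ∪ {4}
Pass 3: 1 new —
  {3}  = ᶜ of {1, 2, 4}
Pass 4: stable.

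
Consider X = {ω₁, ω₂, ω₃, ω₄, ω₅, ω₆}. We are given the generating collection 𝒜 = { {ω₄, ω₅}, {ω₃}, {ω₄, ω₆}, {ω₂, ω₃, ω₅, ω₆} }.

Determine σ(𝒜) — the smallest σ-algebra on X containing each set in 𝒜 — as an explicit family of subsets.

Start: 𝒜 ∪ {∅, X} = { {}, {ω₃}, {ω₄, ω₅}, {ω₄, ω₆}, {ω₂, ω₃, ω₅, ω₆}, X }.
Round 1: 8 new —
  {ω₁, ω₄}  = {ω₂, ω₃, ω₅, ω₆}ᶜ
  {ω₃, ω₄, ω₅}  = {ω₄, ω₅} ∪ {ω₃}
  {ω₃, ω₄, ω₆}  = {ω₃} ∪ {ω₄, ω₆}
  {ω₄, ω₅, ω₆}  = {ω₄, ω₅} ∪ {ω₄, ω₆}
  {ω₁, ω₂, ω₃, ω₅}  = {ω₄, ω₆}ᶜ
  {ω₁, ω₂, ω₃, ω₆}  = {ω₄, ω₅}ᶜ
  {ω₁, ω₂, ω₄, ω₅, ω₆}  = {ω₃}ᶜ
  {ω₂, ω₃, ω₄, ω₅, ω₆}  = {ω₄, ω₅} ∪ {ω₂, ω₃, ω₅, ω₆}
  |family| = 14
Round 2: 14 new —
  {ω₁}  = {ω₂, ω₃, ω₄, ω₅, ω₆}ᶜ
  {ω₁, ω₂, ω₃}  = {ω₄, ω₅, ω₆}ᶜ
  {ω₁, ω₂, ω₅}  = {ω₃, ω₄, ω₆}ᶜ
  {ω₁, ω₂, ω₆}  = {ω₃, ω₄, ω₅}ᶜ
  {ω₁, ω₃, ω₄}  = {ω₃} ∪ {ω₁, ω₄}
  {ω₁, ω₄, ω₅}  = {ω₄, ω₅} ∪ {ω₁, ω₄}
  {ω₁, ω₄, ω₆}  = {ω₁, ω₄} ∪ {ω₄, ω₆}
  {ω₁, ω₃, ω₄, ω₅}  = {ω₃, ω₄, ω₅} ∪ {ω₁, ω₄}
  {ω₁, ω₃, ω₄, ω₆}  = {ω₁, ω₄} ∪ {ω₃, ω₄, ω₆}
  {ω₁, ω₄, ω₅, ω₆}  = {ω₁, ω₄} ∪ {ω₄, ω₅, ω₆}
  {ω₃, ω₄, ω₅, ω₆}  = {ω₃, ω₄, ω₅} ∪ {ω₃, ω₄, ω₆}
  {ω₁, ω₂, ω₃, ω₄, ω₅}  = {ω₃, ω₄, ω₅} ∪ {ω₁, ω₂, ω₃, ω₅}
  {ω₁, ω₂, ω₃, ω₄, ω₆}  = {ω₁, ω₂, ω₃, ω₆} ∪ {ω₁, ω₄}
  {ω₁, ω₂, ω₃, ω₅, ω₆}  = {ω₁, ω₂, ω₃, ω₆} ∪ {ω₁, ω₂, ω₃, ω₅}
  |family| = 28
Round 3 adds 16:
  {ω₄}  = {ω₁, ω₂, ω₃, ω₅, ω₆}ᶜ
  {ω₅}  = {ω₁, ω₂, ω₃, ω₄, ω₆}ᶜ
  {ω₆}  = {ω₁, ω₂, ω₃, ω₄, ω₅}ᶜ
  {ω₁, ω₂}  = {ω₃, ω₄, ω₅, ω₆}ᶜ
  {ω₁, ω₃}  = {ω₃} ∪ {ω₁}
  {ω₂, ω₃}  = {ω₁, ω₄, ω₅, ω₆}ᶜ
  {ω₂, ω₅}  = {ω₁, ω₃, ω₄, ω₆}ᶜ
  {ω₂, ω₆}  = {ω₁, ω₃, ω₄, ω₅}ᶜ
  {ω₂, ω₃, ω₅}  = {ω₁, ω₄, ω₆}ᶜ
  {ω₂, ω₃, ω₆}  = {ω₁, ω₄, ω₅}ᶜ
  {ω₂, ω₅, ω₆}  = {ω₁, ω₃, ω₄}ᶜ
  {ω₁, ω₂, ω₃, ω₄}  = {ω₁, ω₃, ω₄} ∪ {ω₁, ω₂, ω₃}
  {ω₁, ω₂, ω₄, ω₅}  = {ω₄, ω₅} ∪ {ω₁, ω₂, ω₅}
  {ω₁, ω₂, ω₄, ω₆}  = {ω₁, ω₄, ω₆} ∪ {ω₁, ω₂, ω₆}
  {ω₁, ω₂, ω₅, ω₆}  = {ω₁, ω₂, ω₅} ∪ {ω₁, ω₂, ω₆}
  {ω₁, ω₃, ω₄, ω₅, ω₆}  = {ω₃, ω₄, ω₅} ∪ {ω₁, ω₄, ω₅, ω₆}
  |family| = 44
Round 4 (16 new):
  {ω₂}  = {ω₁, ω₃, ω₄, ω₅, ω₆}ᶜ
  {ω₁, ω₅}  = {ω₁} ∪ {ω₅}
  {ω₁, ω₆}  = {ω₁} ∪ {ω₆}
  {ω₃, ω₄}  = {ω₁, ω₂, ω₅, ω₆}ᶜ
  {ω₃, ω₅}  = {ω₁, ω₂, ω₄, ω₆}ᶜ
  {ω₃, ω₆}  = {ω₁, ω₂, ω₄, ω₅}ᶜ
  {ω₅, ω₆}  = {ω₁, ω₂, ω₃, ω₄}ᶜ
  {ω₁, ω₂, ω₄}  = {ω₁, ω₂} ∪ {ω₄}
  {ω₁, ω₃, ω₅}  = {ω₁, ω₃} ∪ {ω₅}
  {ω₁, ω₃, ω₆}  = {ω₁, ω₃} ∪ {ω₆}
  {ω₂, ω₃, ω₄}  = {ω₂, ω₃} ∪ {ω₄}
  {ω₂, ω₄, ω₅}  = {ω₄, ω₅} ∪ {ω₂, ω₅}
  {ω₂, ω₄, ω₆}  = {ω₂, ω₆} ∪ {ω₄}
  {ω₂, ω₃, ω₄, ω₅}  = {ω₄, ω₅} ∪ {ω₂, ω₃}
  {ω₂, ω₃, ω₄, ω₆}  = {ω₂, ω₃, ω₆} ∪ {ω₄}
  {ω₂, ω₄, ω₅, ω₆}  = {ω₁, ω₃}ᶜ
  |family| = 60
Round 5. New:
  {ω₂, ω₄}  = {ω₂} ∪ {ω₄}
  {ω₁, ω₅, ω₆}  = {ω₂, ω₃, ω₄}ᶜ
  {ω₃, ω₅, ω₆}  = {ω₁, ω₂, ω₄}ᶜ
  {ω₁, ω₃, ω₅, ω₆}  = {ω₅, ω₆} ∪ {ω₁, ω₃, ω₆}
  |family| = 64
Round 6: stable.

σ(𝒜) = { {}, {ω₁}, {ω₂}, {ω₃}, {ω₄}, {ω₅}, {ω₆}, {ω₁, ω₂}, {ω₁, ω₃}, {ω₁, ω₄}, {ω₁, ω₅}, {ω₁, ω₆}, {ω₂, ω₃}, {ω₂, ω₄}, {ω₂, ω₅}, {ω₂, ω₆}, {ω₃, ω₄}, {ω₃, ω₅}, {ω₃, ω₆}, {ω₄, ω₅}, {ω₄, ω₆}, {ω₅, ω₆}, {ω₁, ω₂, ω₃}, {ω₁, ω₂, ω₄}, {ω₁, ω₂, ω₅}, {ω₁, ω₂, ω₆}, {ω₁, ω₃, ω₄}, {ω₁, ω₃, ω₅}, {ω₁, ω₃, ω₆}, {ω₁, ω₄, ω₅}, {ω₁, ω₄, ω₆}, {ω₁, ω₅, ω₆}, {ω₂, ω₃, ω₄}, {ω₂, ω₃, ω₅}, {ω₂, ω₃, ω₆}, {ω₂, ω₄, ω₅}, {ω₂, ω₄, ω₆}, {ω₂, ω₅, ω₆}, {ω₃, ω₄, ω₅}, {ω₃, ω₄, ω₆}, {ω₃, ω₅, ω₆}, {ω₄, ω₅, ω₆}, {ω₁, ω₂, ω₃, ω₄}, {ω₁, ω₂, ω₃, ω₅}, {ω₁, ω₂, ω₃, ω₆}, {ω₁, ω₂, ω₄, ω₅}, {ω₁, ω₂, ω₄, ω₆}, {ω₁, ω₂, ω₅, ω₆}, {ω₁, ω₃, ω₄, ω₅}, {ω₁, ω₃, ω₄, ω₆}, {ω₁, ω₃, ω₅, ω₆}, {ω₁, ω₄, ω₅, ω₆}, {ω₂, ω₃, ω₄, ω₅}, {ω₂, ω₃, ω₄, ω₆}, {ω₂, ω₃, ω₅, ω₆}, {ω₂, ω₄, ω₅, ω₆}, {ω₃, ω₄, ω₅, ω₆}, {ω₁, ω₂, ω₃, ω₄, ω₅}, {ω₁, ω₂, ω₃, ω₄, ω₆}, {ω₁, ω₂, ω₃, ω₅, ω₆}, {ω₁, ω₂, ω₄, ω₅, ω₆}, {ω₁, ω₃, ω₄, ω₅, ω₆}, {ω₂, ω₃, ω₄, ω₅, ω₆}, X }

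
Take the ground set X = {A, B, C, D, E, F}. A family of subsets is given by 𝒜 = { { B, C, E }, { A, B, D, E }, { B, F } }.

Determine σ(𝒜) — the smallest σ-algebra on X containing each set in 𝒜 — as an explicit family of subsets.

Answer: σ(𝒜) = { {  }, { B }, { C }, { E }, { F }, { A, D }, { B, C }, { B, E }, { B, F }, { C, E }, { C, F }, { E, F }, { A, B, D }, { A, C, D }, { A, D, E }, { A, D, F }, { B, C, E }, { B, C, F }, { B, E, F }, { C, E, F }, { A, B, C, D }, { A, B, D, E }, { A, B, D, F }, { A, C, D, E }, { A, C, D, F }, { A, D, E, F }, { B, C, E, F }, { A, B, C, D, E }, { A, B, C, D, F }, { A, B, D, E, F }, { A, C, D, E, F }, X }

Check:
Seed the family with 𝒜 together with ∅ and X: { {  }, { B, F }, { B, C, E }, { A, B, D, E }, X }.
Iteration 1: +6 →
  { C, F }  = { A, B, D, E }ᶜ
  { A, D, F }  = { B, C, E }ᶜ
  { A, C, D, E }  = { B, F }ᶜ
  { B, C, E, F }  = { B, C, E } ∪ { B, F }
  { A, B, C, D, E }  = { B, C, E } ∪ { A, B, D, E }
  { A, B, D, E, F }  = { B, F } ∪ { A, B, D, E }
  (now 11)
Iteration 2: 7 new —
  { C }  = { A, B, D, E, F }ᶜ
  { F }  = { A, B, C, D, E }ᶜ
  { A, D }  = { B, C, E, F }ᶜ
  { B, C, F }  = { B, F } ∪ { C, F }
  { A, B, D, F }  = { B, F } ∪ { A, D, F }
  { A, C, D, F }  = { A, D, F } ∪ { C, F }
  { A, C, D, E, F }  = { A, D, F } ∪ { A, C, D, E }
  (now 18)
Iteration 3 adds 6:
  { B }  = { A, C, D, E, F }ᶜ
  { B, E }  = { A, C, D, F }ᶜ
  { C, E }  = { A, B, D, F }ᶜ
  { A, C, D }  = { C } ∪ { A, D }
  { A, D, E }  = { B, C, F }ᶜ
  { A, B, C, D, F }  = { C } ∪ { A, B, D, F }
  (now 24)
Iteration 4: +7 →
  { E }  = { A, B, C, D, F }ᶜ
  { B, C }  = { B } ∪ { C }
  { A, B, D }  = { B } ∪ { A, D }
  { B, E, F }  = { A, C, D }ᶜ
  { C, E, F }  = { F } ∪ { C, E }
  { A, B, C, D }  = { B } ∪ { A, C, D }
  { A, D, E, F }  = { A, D, E } ∪ { A, D, F }
  (now 31)
Iteration 5: +1 →
  { E, F }  = { A, B, C, D }ᶜ
  (now 32)
Iteration 6 adds nothing — fixpoint reached.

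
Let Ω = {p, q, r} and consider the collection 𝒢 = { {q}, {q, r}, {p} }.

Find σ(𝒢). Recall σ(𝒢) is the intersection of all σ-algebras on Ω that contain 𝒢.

Seed the family with 𝒢 together with ∅ and Ω: { {}, {p}, {q}, {q, r}, Ω }.
Iteration 1: +2 →
  {p, q}  = {q} ∪ {p}
  {p, r}  = ᶜ of {q}
Iteration 2: +1 →
  {r}  = ᶜ of {p, q}
Iteration 3: no new sets; the family is a σ-algebra.

σ(𝒢) = { {}, {p}, {q}, {r}, {p, q}, {p, r}, {q, r}, Ω }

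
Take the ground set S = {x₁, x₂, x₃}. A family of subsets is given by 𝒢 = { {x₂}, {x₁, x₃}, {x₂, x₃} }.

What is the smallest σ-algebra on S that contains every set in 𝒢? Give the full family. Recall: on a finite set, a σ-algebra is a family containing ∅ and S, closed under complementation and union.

Start: 𝒢 ∪ {∅, S} = { {}, {x₂}, {x₁, x₃}, {x₂, x₃}, S }.
Round 1. New:
  {x₁}  = S∖{x₂, x₃}
  (now 6)
Round 2: 1 new —
  {x₁, x₂}  = {x₂} ∪ {x₁}
  (now 7)
Round 3 (1 new):
  {x₃}  = S∖{x₁, x₂}
  (now 8)
Round 4: stable.

|σ(𝒢)| = 8.  σ(𝒢) = { {}, {x₁}, {x₂}, {x₃}, {x₁, x₂}, {x₁, x₃}, {x₂, x₃}, S }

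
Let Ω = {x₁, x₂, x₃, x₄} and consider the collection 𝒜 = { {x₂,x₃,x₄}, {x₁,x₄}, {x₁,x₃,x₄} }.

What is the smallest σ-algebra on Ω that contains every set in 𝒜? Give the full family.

Initial family (5 sets): { {}, {x₁,x₄}, {x₁,x₃,x₄}, {x₂,x₃,x₄}, Ω }.
Round 1: +3 →
  {x₁}  = {x₂,x₃,x₄}ᶜ
  {x₂}  = {x₁,x₃,x₄}ᶜ
  {x₂,x₃}  = {x₁,x₄}ᶜ
  — 8 sets.
Round 2 (3 new):
  {x₁,x₂}  = {x₂} ∪ {x₁}
  {x₁,x₂,x₃}  = {x₂,x₃} ∪ {x₁}
  {x₁,x₂,x₄}  = {x₂} ∪ {x₁,x₄}
  — 11 sets.
Round 3 (3 new):
  {x₃}  = {x₁,x₂,x₄}ᶜ
  {x₄}  = {x₁,x₂,x₃}ᶜ
  {x₃,x₄}  = {x₁,x₂}ᶜ
  — 14 sets.
Round 4 adds 2:
  {x₁,x₃}  = {x₃} ∪ {x₁}
  {x₂,x₄}  = {x₄} ∪ {x₂}
  — 16 sets.
Round 5: no new sets; the family is a σ-algebra.

Therefore σ(𝒜) = { {}, {x₁}, {x₂}, {x₃}, {x₄}, {x₁,x₂}, {x₁,x₃}, {x₁,x₄}, {x₂,x₃}, {x₂,x₄}, {x₃,x₄}, {x₁,x₂,x₃}, {x₁,x₂,x₄}, {x₁,x₃,x₄}, {x₂,x₃,x₄}, Ω } (|σ(𝒜)| = 16).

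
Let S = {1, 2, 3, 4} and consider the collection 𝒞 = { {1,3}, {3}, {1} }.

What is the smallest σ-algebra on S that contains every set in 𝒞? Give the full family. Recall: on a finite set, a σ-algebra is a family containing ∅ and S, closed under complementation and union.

Answer: σ(𝒞) = { {}, {1}, {3}, {1,3}, {2,4}, {1,2,4}, {2,3,4}, S }

Working:
Seed the family with 𝒞 together with ∅ and S: { {}, {1}, {3}, {1,3}, S }.
Step 1. New:
  {2,4}  = S∖{1,3}
  {1,2,4}  = S∖{3}
  {2,3,4}  = S∖{1}
  [8 total]
Step 2: closed — nothing new.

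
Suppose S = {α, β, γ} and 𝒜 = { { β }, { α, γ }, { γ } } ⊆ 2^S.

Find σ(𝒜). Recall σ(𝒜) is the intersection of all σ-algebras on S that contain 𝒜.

σ(𝒜) = { ∅, { α }, { β }, { γ }, { α, β }, { α, γ }, { β, γ }, S }

Derivation:
Take S₀ = 𝒜 ∪ {∅, S} = { ∅, { β }, { γ }, { α, γ }, S }.
Iteration 1: 2 new —
  { α, β }  = complement { γ }
  { β, γ }  = { γ } ∪ { β }
  (now 7)
Iteration 2: 1 new —
  { α }  = complement { β, γ }
  (now 8)
Iteration 3: stable.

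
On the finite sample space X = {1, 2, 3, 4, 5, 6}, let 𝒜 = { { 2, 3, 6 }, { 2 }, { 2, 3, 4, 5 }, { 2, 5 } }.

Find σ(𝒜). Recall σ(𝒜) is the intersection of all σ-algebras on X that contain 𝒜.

σ(𝒜) (64 sets): { {}, { 1 }, { 2 }, { 3 }, { 4 }, { 5 }, { 6 }, { 1, 2 }, { 1, 3 }, { 1, 4 }, { 1, 5 }, { 1, 6 }, { 2, 3 }, { 2, 4 }, { 2, 5 }, { 2, 6 }, { 3, 4 }, { 3, 5 }, { 3, 6 }, { 4, 5 }, { 4, 6 }, { 5, 6 }, { 1, 2, 3 }, { 1, 2, 4 }, { 1, 2, 5 }, { 1, 2, 6 }, { 1, 3, 4 }, { 1, 3, 5 }, { 1, 3, 6 }, { 1, 4, 5 }, { 1, 4, 6 }, { 1, 5, 6 }, { 2, 3, 4 }, { 2, 3, 5 }, { 2, 3, 6 }, { 2, 4, 5 }, { 2, 4, 6 }, { 2, 5, 6 }, { 3, 4, 5 }, { 3, 4, 6 }, { 3, 5, 6 }, { 4, 5, 6 }, { 1, 2, 3, 4 }, { 1, 2, 3, 5 }, { 1, 2, 3, 6 }, { 1, 2, 4, 5 }, { 1, 2, 4, 6 }, { 1, 2, 5, 6 }, { 1, 3, 4, 5 }, { 1, 3, 4, 6 }, { 1, 3, 5, 6 }, { 1, 4, 5, 6 }, { 2, 3, 4, 5 }, { 2, 3, 4, 6 }, { 2, 3, 5, 6 }, { 2, 4, 5, 6 }, { 3, 4, 5, 6 }, { 1, 2, 3, 4, 5 }, { 1, 2, 3, 4, 6 }, { 1, 2, 3, 5, 6 }, { 1, 2, 4, 5, 6 }, { 1, 3, 4, 5, 6 }, { 2, 3, 4, 5, 6 }, X }

Derivation:
Begin from { {}, { 2 }, { 2, 5 }, { 2, 3, 6 }, { 2, 3, 4, 5 }, X } (that is, 𝒜 plus ∅ and X).
Iteration 1: 6 new —
  { 1, 6 }  = ᶜ of { 2, 3, 4, 5 }
  { 1, 4, 5 }  = ᶜ of { 2, 3, 6 }
  { 1, 3, 4, 6 }  = ᶜ of { 2, 5 }
  { 2, 3, 5, 6 }  = { 2, 5 } ∪ { 2, 3, 6 }
  { 1, 3, 4, 5, 6 }  = ᶜ of { 2 }
  { 2, 3, 4, 5, 6 }  = { 2, 3, 6 } ∪ { 2, 3, 4, 5 }
  [12 total]
Iteration 2 adds 10:
  { 1 }  = ᶜ of { 2, 3, 4, 5, 6 }
  { 1, 4 }  = ᶜ of { 2, 3, 5, 6 }
  { 1, 2, 6 }  = { 1, 6 } ∪ { 2 }
  { 1, 2, 3, 6 }  = { 1, 6 } ∪ { 2, 3, 6 }
  { 1, 2, 4, 5 }  = { 1, 4, 5 } ∪ { 2, 5 }
  { 1, 2, 5, 6 }  = { 2, 5 } ∪ { 1, 6 }
  { 1, 4, 5, 6 }  = { 1, 4, 5 } ∪ { 1, 6 }
  { 1, 2, 3, 4, 5 }  = { 1, 4, 5 } ∪ { 2, 3, 4, 5 }
  { 1, 2, 3, 4, 6 }  = { 2, 3, 6 } ∪ { 1, 3, 4, 6 }
  { 1, 2, 3, 5, 6 }  = { 1, 6 } ∪ { 2, 3, 5, 6 }
  [22 total]
Iteration 3 (14 new):
  { 4 }  = ᶜ of { 1, 2, 3, 5, 6 }
  { 5 }  = ᶜ of { 1, 2, 3, 4, 6 }
  { 6 }  = ᶜ of { 1, 2, 3, 4, 5 }
  { 1, 2 }  = { 2 } ∪ { 1 }
  { 2, 3 }  = ᶜ of { 1, 4, 5, 6 }
  { 3, 4 }  = ᶜ of { 1, 2, 5, 6 }
  { 3, 6 }  = ᶜ of { 1, 2, 4, 5 }
  { 4, 5 }  = ᶜ of { 1, 2, 3, 6 }
  { 1, 2, 4 }  = { 2 } ∪ { 1, 4 }
  { 1, 2, 5 }  = { 2, 5 } ∪ { 1 }
  { 1, 4, 6 }  = { 1, 6 } ∪ { 1, 4 }
  { 3, 4, 5 }  = ᶜ of { 1, 2, 6 }
  { 1, 2, 4, 6 }  = { 1, 4 } ∪ { 1, 2, 6 }
  { 1, 2, 4, 5, 6 }  = { 2, 5 } ∪ { 1, 4, 5, 6 }
  [36 total]
Iteration 4. New:
  { 3 }  = ᶜ of { 1, 2, 4, 5, 6 }
  { 1, 5 }  = { 1 } ∪ { 5 }
  { 2, 4 }  = { 2 } ∪ { 4 }
  { 2, 6 }  = { 2 } ∪ { 6 }
  { 3, 5 }  = ᶜ of { 1, 2, 4, 6 }
  { 4, 6 }  = { 6 } ∪ { 4 }
  { 5, 6 }  = { 6 } ∪ { 5 }
  { 1, 2, 3 }  = { 1, 2 } ∪ { 2, 3 }
  { 1, 3, 4 }  = { 3, 4 } ∪ { 1 }
  { 1, 3, 6 }  = { 1 } ∪ { 3, 6 }
  { 1, 5, 6 }  = { 1, 6 } ∪ { 5 }
  { 2, 3, 4 }  = { 3, 4 } ∪ { 2 }
  { 2, 3, 5 }  = ᶜ of { 1, 4, 6 }
  { 2, 4, 5 }  = { 2, 5 } ∪ { 4, 5 }
  { 2, 5, 6 }  = { 2, 5 } ∪ { 6 }
  { 3, 4, 6 }  = ᶜ of { 1, 2, 5 }
  { 3, 5, 6 }  = ᶜ of { 1, 2, 4 }
  { 4, 5, 6 }  = { 6 } ∪ { 4, 5 }
  { 1, 2, 3, 4 }  = { 3, 4 } ∪ { 1, 2 }
  { 1, 2, 3, 5 }  = { 1, 2, 5 } ∪ { 2, 3 }
  { 1, 3, 4, 5 }  = { 1, 4, 5 } ∪ { 3, 4, 5 }
  { 2, 3, 4, 6 }  = { 3, 4 } ∪ { 2, 3, 6 }
  { 3, 4, 5, 6 }  = ᶜ of { 1, 2 }
  [59 total]
Iteration 5 (5 new):
  { 1, 3 }  = { 3 } ∪ { 1 }
  { 1, 3, 5 }  = { 1, 5 } ∪ { 3, 5 }
  { 2, 4, 6 }  = { 2 } ∪ { 4, 6 }
  { 1, 3, 5, 6 }  = ᶜ of { 2, 4 }
  { 2, 4, 5, 6 }  = { 2, 5 } ∪ { 4, 6 }
  [64 total]
After Iteration 6 the family is unchanged; done.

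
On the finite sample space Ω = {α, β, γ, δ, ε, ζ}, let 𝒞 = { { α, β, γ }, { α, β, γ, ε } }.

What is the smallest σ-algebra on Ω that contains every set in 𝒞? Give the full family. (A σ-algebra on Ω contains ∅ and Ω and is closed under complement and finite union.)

Begin from { {}, { α, β, γ }, { α, β, γ, ε }, Ω } (that is, 𝒞 plus ∅ and Ω).
Iteration 1 (2 new):
  { δ, ζ }  = { α, β, γ, ε }ᶜ
  { δ, ε, ζ }  = { α, β, γ }ᶜ
  (now 6)
Iteration 2. New:
  { α, β, γ, δ, ζ }  = { α, β, γ } ∪ { δ, ζ }
  (now 7)
Iteration 3: +1 →
  { ε }  = { α, β, γ, δ, ζ }ᶜ
  (now 8)
Iteration 4 adds nothing — fixpoint reached.

Therefore σ(𝒞) = { {}, { ε }, { δ, ζ }, { α, β, γ }, { δ, ε, ζ }, { α, β, γ, ε }, { α, β, γ, δ, ζ }, Ω } (|σ(𝒞)| = 8).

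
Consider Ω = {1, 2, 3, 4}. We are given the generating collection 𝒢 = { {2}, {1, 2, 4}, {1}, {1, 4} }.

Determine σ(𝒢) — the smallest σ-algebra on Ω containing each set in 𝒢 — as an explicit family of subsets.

σ(𝒢) = { ∅, {1}, {2}, {3}, {4}, {1, 2}, {1, 3}, {1, 4}, {2, 3}, {2, 4}, {3, 4}, {1, 2, 3}, {1, 2, 4}, {1, 3, 4}, {2, 3, 4}, Ω }

Derivation:
Seed the family with 𝒢 together with ∅ and Ω: { ∅, {1}, {2}, {1, 4}, {1, 2, 4}, Ω }.
Round 1 (5 new):
  {3}  = ᶜ of {1, 2, 4}
  {1, 2}  = {2} ∪ {1}
  {2, 3}  = ᶜ of {1, 4}
  {1, 3, 4}  = ᶜ of {2}
  {2, 3, 4}  = ᶜ of {1}
  |family| = 11
Round 2: 3 new —
  {1, 3}  = {3} ∪ {1}
  {3, 4}  = ᶜ of {1, 2}
  {1, 2, 3}  = {1, 2} ∪ {3}
  |family| = 14
Round 3 (2 new):
  {4}  = ᶜ of {1, 2, 3}
  {2, 4}  = ᶜ of {1, 3}
  |family| = 16
Round 4: closed — nothing new.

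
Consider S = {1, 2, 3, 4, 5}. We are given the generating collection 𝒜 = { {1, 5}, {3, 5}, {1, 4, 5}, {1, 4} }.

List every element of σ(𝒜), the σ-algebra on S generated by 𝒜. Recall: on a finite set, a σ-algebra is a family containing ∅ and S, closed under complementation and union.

σ(𝒜) (32 sets): { {}, {1}, {2}, {3}, {4}, {5}, {1, 2}, {1, 3}, {1, 4}, {1, 5}, {2, 3}, {2, 4}, {2, 5}, {3, 4}, {3, 5}, {4, 5}, {1, 2, 3}, {1, 2, 4}, {1, 2, 5}, {1, 3, 4}, {1, 3, 5}, {1, 4, 5}, {2, 3, 4}, {2, 3, 5}, {2, 4, 5}, {3, 4, 5}, {1, 2, 3, 4}, {1, 2, 3, 5}, {1, 2, 4, 5}, {1, 3, 4, 5}, {2, 3, 4, 5}, S }

Derivation:
Start: 𝒜 ∪ {∅, S} = { {}, {1, 4}, {1, 5}, {3, 5}, {1, 4, 5}, S }.
Round 1 (6 new):
  {2, 3}  = S∖{1, 4, 5}
  {1, 2, 4}  = S∖{3, 5}
  {1, 3, 5}  = {1, 5} ∪ {3, 5}
  {2, 3, 4}  = S∖{1, 5}
  {2, 3, 5}  = S∖{1, 4}
  {1, 3, 4, 5}  = {1, 4, 5} ∪ {3, 5}
  — 12 sets.
Round 2: +6 →
  {2}  = S∖{1, 3, 4, 5}
  {2, 4}  = S∖{1, 3, 5}
  {1, 2, 3, 4}  = {2, 3, 4} ∪ {1, 2, 4}
  {1, 2, 3, 5}  = {1, 3, 5} ∪ {2, 3, 5}
  {1, 2, 4, 5}  = {1, 4, 5} ∪ {1, 2, 4}
  {2, 3, 4, 5}  = {2, 3, 4} ∪ {2, 3, 5}
  — 18 sets.
Round 3: +5 →
  {1}  = S∖{2, 3, 4, 5}
  {3}  = S∖{1, 2, 4, 5}
  {4}  = S∖{1, 2, 3, 5}
  {5}  = S∖{1, 2, 3, 4}
  {1, 2, 5}  = {1, 5} ∪ {2}
  — 23 sets.
Round 4: 9 new —
  {1, 2}  = {2} ∪ {1}
  {1, 3}  = {3} ∪ {1}
  {2, 5}  = {2} ∪ {5}
  {3, 4}  = S∖{1, 2, 5}
  {4, 5}  = {5} ∪ {4}
  {1, 2, 3}  = {2, 3} ∪ {1}
  {1, 3, 4}  = {3} ∪ {1, 4}
  {2, 4, 5}  = {5} ∪ {2, 4}
  {3, 4, 5}  = {4} ∪ {3, 5}
  — 32 sets.
Round 5: stable.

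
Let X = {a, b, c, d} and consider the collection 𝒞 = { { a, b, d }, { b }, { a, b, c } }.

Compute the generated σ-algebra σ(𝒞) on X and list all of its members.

σ(𝒞) = { {  }, { a }, { b }, { c }, { d }, { a, b }, { a, c }, { a, d }, { b, c }, { b, d }, { c, d }, { a, b, c }, { a, b, d }, { a, c, d }, { b, c, d }, X }

Trace:
Begin from { {  }, { b }, { a, b, c }, { a, b, d }, X } (that is, 𝒞 plus ∅ and X).
Step 1: +3 →
  { c }  = complement { a, b, d }
  { d }  = complement { a, b, c }
  { a, c, d }  = complement { b }
  — 8 sets.
Step 2 (3 new):
  { b, c }  = { c } ∪ { b }
  { b, d }  = { d } ∪ { b }
  { c, d }  = { d } ∪ { c }
  — 11 sets.
Step 3 adds 4:
  { a, b }  = complement { c, d }
  { a, c }  = complement { b, d }
  { a, d }  = complement { b, c }
  { b, c, d }  = { c } ∪ { b, d }
  — 15 sets.
Step 4. New:
  { a }  = complement { b, c, d }
  — 16 sets.
Step 5: stable.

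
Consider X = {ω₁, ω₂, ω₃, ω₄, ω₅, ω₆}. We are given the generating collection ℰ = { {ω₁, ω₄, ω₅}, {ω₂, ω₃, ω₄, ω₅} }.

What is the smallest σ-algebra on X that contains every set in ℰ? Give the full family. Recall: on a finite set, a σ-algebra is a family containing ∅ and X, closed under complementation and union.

σ(ℰ) (16 sets): { {}, {ω₁}, {ω₆}, {ω₁, ω₆}, {ω₂, ω₃}, {ω₄, ω₅}, {ω₁, ω₂, ω₃}, {ω₁, ω₄, ω₅}, {ω₂, ω₃, ω₆}, {ω₄, ω₅, ω₆}, {ω₁, ω₂, ω₃, ω₆}, {ω₁, ω₄, ω₅, ω₆}, {ω₂, ω₃, ω₄, ω₅}, {ω₁, ω₂, ω₃, ω₄, ω₅}, {ω₂, ω₃, ω₄, ω₅, ω₆}, X }

Derivation:
Begin from { {}, {ω₁, ω₄, ω₅}, {ω₂, ω₃, ω₄, ω₅}, X } (that is, ℰ plus ∅ and X).
Iteration 1 adds 3:
  {ω₁, ω₆}  = X∖{ω₂, ω₃, ω₄, ω₅}
  {ω₂, ω₃, ω₆}  = X∖{ω₁, ω₄, ω₅}
  {ω₁, ω₂, ω₃, ω₄, ω₅}  = {ω₂, ω₃, ω₄, ω₅} ∪ {ω₁, ω₄, ω₅}
Iteration 2 adds 4:
  {ω₆}  = X∖{ω₁, ω₂, ω₃, ω₄, ω₅}
  {ω₁, ω₂, ω₃, ω₆}  = {ω₁, ω₆} ∪ {ω₂, ω₃, ω₆}
  {ω₁, ω₄, ω₅, ω₆}  = {ω₁, ω₄, ω₅} ∪ {ω₁, ω₆}
  {ω₂, ω₃, ω₄, ω₅, ω₆}  = {ω₂, ω₃, ω₆} ∪ {ω₂, ω₃, ω₄, ω₅}
Iteration 3 adds 3:
  {ω₁}  = X∖{ω₂, ω₃, ω₄, ω₅, ω₆}
  {ω₂, ω₃}  = X∖{ω₁, ω₄, ω₅, ω₆}
  {ω₄, ω₅}  = X∖{ω₁, ω₂, ω₃, ω₆}
Iteration 4: 2 new —
  {ω₁, ω₂, ω₃}  = {ω₂, ω₃} ∪ {ω₁}
  {ω₄, ω₅, ω₆}  = {ω₄, ω₅} ∪ {ω₆}
Iteration 5: closed — nothing new.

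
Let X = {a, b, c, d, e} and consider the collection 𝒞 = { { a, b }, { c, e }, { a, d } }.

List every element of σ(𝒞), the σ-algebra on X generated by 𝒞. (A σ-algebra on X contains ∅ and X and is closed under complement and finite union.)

σ(𝒞) = { {}, { a }, { b }, { d }, { a, b }, { a, d }, { b, d }, { c, e }, { a, b, d }, { a, c, e }, { b, c, e }, { c, d, e }, { a, b, c, e }, { a, c, d, e }, { b, c, d, e }, X }

Working:
Start: 𝒞 ∪ {∅, X} = { {}, { a, b }, { a, d }, { c, e }, X }.
Pass 1: 5 new —
  { a, b, d }  = X∖{ c, e }
  { b, c, e }  = X∖{ a, d }
  { c, d, e }  = X∖{ a, b }
  { a, b, c, e }  = { a, b } ∪ { c, e }
  { a, c, d, e }  = { a, d } ∪ { c, e }
  |family| = 10
Pass 2: 3 new —
  { b }  = X∖{ a, c, d, e }
  { d }  = X∖{ a, b, c, e }
  { b, c, d, e }  = { c, d, e } ∪ { b, c, e }
  |family| = 13
Pass 3 adds 2:
  { a }  = X∖{ b, c, d, e }
  { b, d }  = { d } ∪ { b }
  |family| = 15
Pass 4 adds 1:
  { a, c, e }  = X∖{ b, d }
  |family| = 16
Pass 5: stable.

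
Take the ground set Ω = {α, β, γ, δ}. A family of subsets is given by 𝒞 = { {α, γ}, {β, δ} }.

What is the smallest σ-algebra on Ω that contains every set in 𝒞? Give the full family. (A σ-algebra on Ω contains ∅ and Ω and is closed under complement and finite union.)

Seed the family with 𝒞 together with ∅ and Ω: { {}, {α, γ}, {β, δ}, Ω }.
Step 1: closed — nothing new.

Hence σ(𝒞) has 4 members: { {}, {α, γ}, {β, δ}, Ω }.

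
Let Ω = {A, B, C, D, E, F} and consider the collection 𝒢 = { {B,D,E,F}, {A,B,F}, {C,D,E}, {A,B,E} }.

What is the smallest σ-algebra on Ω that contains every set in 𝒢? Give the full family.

Start: 𝒢 ∪ {∅, Ω} = { {}, {A,B,E}, {A,B,F}, {C,D,E}, {B,D,E,F}, Ω }.
Step 1 adds 6:
  {A,C}  = {B,D,E,F}ᶜ
  {C,D,F}  = {A,B,E}ᶜ
  {A,B,E,F}  = {A,B,E} ∪ {A,B,F}
  {A,B,C,D,E}  = {A,B,E} ∪ {C,D,E}
  {A,B,D,E,F}  = {A,B,E} ∪ {B,D,E,F}
  {B,C,D,E,F}  = {C,D,E} ∪ {B,D,E,F}
Step 2. New:
  {A}  = {B,C,D,E,F}ᶜ
  {C}  = {A,B,D,E,F}ᶜ
  {F}  = {A,B,C,D,E}ᶜ
  {C,D}  = {A,B,E,F}ᶜ
  {A,B,C,E}  = {A,B,E} ∪ {A,C}
  {A,B,C,F}  = {A,C} ∪ {A,B,F}
  {A,C,D,E}  = {C,D,E} ∪ {A,C}
  {A,C,D,F}  = {A,C} ∪ {C,D,F}
  {C,D,E,F}  = {C,D,E} ∪ {C,D,F}
  {A,B,C,D,F}  = {C,D,F} ∪ {A,B,F}
  {A,B,C,E,F}  = {A,C} ∪ {A,B,E,F}
Step 3 adds 12:
  {D}  = {A,B,C,E,F}ᶜ
  {E}  = {A,B,C,D,F}ᶜ
  {A,B}  = {C,D,E,F}ᶜ
  {A,F}  = {F} ∪ {A}
  {B,E}  = {A,C,D,F}ᶜ
  {B,F}  = {A,C,D,E}ᶜ
  {C,F}  = {F} ∪ {C}
  {D,E}  = {A,B,C,F}ᶜ
  {D,F}  = {A,B,C,E}ᶜ
  {A,C,D}  = {C,D} ∪ {A,C}
  {A,C,F}  = {A,C} ∪ {F}
  {A,C,D,E,F}  = {C,D,E} ∪ {A,C,D,F}
Step 4 adds 26:
  {B}  = {A,C,D,E,F}ᶜ
  {A,D}  = {A} ∪ {D}
  {A,E}  = {A} ∪ {E}
  {C,E}  = {E} ∪ {C}
  {E,F}  = {F} ∪ {E}
  {A,B,C}  = {A,B} ∪ {C}
  {A,B,D}  = {A,B} ∪ {D}
  {A,C,E}  = {E} ∪ {A,C}
  {A,D,E}  = {A} ∪ {D,E}
  {A,D,F}  = {A} ∪ {D,F}
  {A,E,F}  = {A,F} ∪ {E}
  {B,C,E}  = {B,E} ∪ {C}
  {B,C,F}  = {B,F} ∪ {C}
  {B,D,E}  = {A,C,F}ᶜ
  {B,D,F}  = {B,F} ∪ {D}
  {B,E,F}  = {A,C,D}ᶜ
  {C,E,F}  = {E} ∪ {C,F}
  {D,E,F}  = {F} ∪ {D,E}
  {A,B,C,D}  = {C,D} ∪ {A,B}
  {A,B,D,E}  = {C,F}ᶜ
  {A,B,D,F}  = {A,B} ∪ {D,F}
  {A,C,E,F}  = {A,C,F} ∪ {E}
  {A,D,E,F}  = {A,F} ∪ {D,E}
  {B,C,D,E}  = {A,F}ᶜ
  {B,C,D,F}  = {C,D} ∪ {B,F}
  {B,C,E,F}  = {B,E} ∪ {C,F}
Step 5: +3 →
  {B,C}  = {A,D,E,F}ᶜ
  {B,D}  = {A,C,E,F}ᶜ
  {B,C,D}  = {A,E,F}ᶜ
Step 6 adds nothing — fixpoint reached.

Therefore σ(𝒢) = { {}, {A}, {B}, {C}, {D}, {E}, {F}, {A,B}, {A,C}, {A,D}, {A,E}, {A,F}, {B,C}, {B,D}, {B,E}, {B,F}, {C,D}, {C,E}, {C,F}, {D,E}, {D,F}, {E,F}, {A,B,C}, {A,B,D}, {A,B,E}, {A,B,F}, {A,C,D}, {A,C,E}, {A,C,F}, {A,D,E}, {A,D,F}, {A,E,F}, {B,C,D}, {B,C,E}, {B,C,F}, {B,D,E}, {B,D,F}, {B,E,F}, {C,D,E}, {C,D,F}, {C,E,F}, {D,E,F}, {A,B,C,D}, {A,B,C,E}, {A,B,C,F}, {A,B,D,E}, {A,B,D,F}, {A,B,E,F}, {A,C,D,E}, {A,C,D,F}, {A,C,E,F}, {A,D,E,F}, {B,C,D,E}, {B,C,D,F}, {B,C,E,F}, {B,D,E,F}, {C,D,E,F}, {A,B,C,D,E}, {A,B,C,D,F}, {A,B,C,E,F}, {A,B,D,E,F}, {A,C,D,E,F}, {B,C,D,E,F}, Ω } (|σ(𝒢)| = 64).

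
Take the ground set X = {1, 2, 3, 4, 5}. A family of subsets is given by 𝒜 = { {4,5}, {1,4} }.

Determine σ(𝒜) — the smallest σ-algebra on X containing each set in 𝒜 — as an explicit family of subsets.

Start: 𝒜 ∪ {∅, X} = { ∅, {1,4}, {4,5}, X }.
Round 1: 3 new —
  {1,2,3}  = X∖{4,5}
  {1,4,5}  = {4,5} ∪ {1,4}
  {2,3,5}  = X∖{1,4}
  |family| = 7
Round 2. New:
  {2,3}  = X∖{1,4,5}
  {1,2,3,4}  = {1,2,3} ∪ {1,4}
  {1,2,3,5}  = {2,3,5} ∪ {1,2,3}
  {2,3,4,5}  = {4,5} ∪ {2,3,5}
  |family| = 11
Round 3. New:
  {1}  = X∖{2,3,4,5}
  {4}  = X∖{1,2,3,5}
  {5}  = X∖{1,2,3,4}
  |family| = 14
Round 4 (2 new):
  {1,5}  = {5} ∪ {1}
  {2,3,4}  = {2,3} ∪ {4}
  |family| = 16
Round 5: already closed under ᶜ and ∪.

σ(𝒜) = { ∅, {1}, {4}, {5}, {1,4}, {1,5}, {2,3}, {4,5}, {1,2,3}, {1,4,5}, {2,3,4}, {2,3,5}, {1,2,3,4}, {1,2,3,5}, {2,3,4,5}, X }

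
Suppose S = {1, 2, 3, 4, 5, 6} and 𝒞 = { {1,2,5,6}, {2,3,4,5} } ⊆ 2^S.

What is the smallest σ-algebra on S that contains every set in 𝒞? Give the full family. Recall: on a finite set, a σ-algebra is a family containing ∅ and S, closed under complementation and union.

σ(𝒞) = { ∅, {1,6}, {2,5}, {3,4}, {1,2,5,6}, {1,3,4,6}, {2,3,4,5}, S }

Derivation:
Take S₀ = 𝒞 ∪ {∅, S} = { ∅, {1,2,5,6}, {2,3,4,5}, S }.
Iteration 1 (2 new):
  {1,6}  = complement {2,3,4,5}
  {3,4}  = complement {1,2,5,6}
  |family| = 6
Iteration 2: 1 new —
  {1,3,4,6}  = {3,4} ∪ {1,6}
  |family| = 7
Iteration 3 adds 1:
  {2,5}  = complement {1,3,4,6}
  |family| = 8
After Iteration 4 the family is unchanged; done.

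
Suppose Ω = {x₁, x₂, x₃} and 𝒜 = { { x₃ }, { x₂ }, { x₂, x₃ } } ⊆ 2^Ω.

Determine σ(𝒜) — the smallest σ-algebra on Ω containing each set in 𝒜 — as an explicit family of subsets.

|σ(𝒜)| = 8.  σ(𝒜) = { {}, { x₁ }, { x₂ }, { x₃ }, { x₁, x₂ }, { x₁, x₃ }, { x₂, x₃ }, Ω }

Trace:
Take S₀ = 𝒜 ∪ {∅, Ω} = { {}, { x₂ }, { x₃ }, { x₂, x₃ }, Ω }.
Step 1. New:
  { x₁ }  = Ω∖{ x₂, x₃ }
  { x₁, x₂ }  = Ω∖{ x₃ }
  { x₁, x₃ }  = Ω∖{ x₂ }
  [8 total]
Step 2: no new sets; the family is a σ-algebra.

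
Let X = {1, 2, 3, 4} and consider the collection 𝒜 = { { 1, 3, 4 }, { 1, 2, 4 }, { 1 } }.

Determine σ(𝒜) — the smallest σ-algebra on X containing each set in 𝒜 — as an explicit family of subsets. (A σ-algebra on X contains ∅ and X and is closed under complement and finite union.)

Take S₀ = 𝒜 ∪ {∅, X} = { {}, { 1 }, { 1, 2, 4 }, { 1, 3, 4 }, X }.
Round 1: +3 →
  { 2 }  = X∖{ 1, 3, 4 }
  { 3 }  = X∖{ 1, 2, 4 }
  { 2, 3, 4 }  = X∖{ 1 }
  |family| = 8
Round 2: +3 →
  { 1, 2 }  = { 2 } ∪ { 1 }
  { 1, 3 }  = { 3 } ∪ { 1 }
  { 2, 3 }  = { 3 } ∪ { 2 }
  |family| = 11
Round 3. New:
  { 1, 4 }  = X∖{ 2, 3 }
  { 2, 4 }  = X∖{ 1, 3 }
  { 3, 4 }  = X∖{ 1, 2 }
  { 1, 2, 3 }  = { 3 } ∪ { 1, 2 }
  |family| = 15
Round 4. New:
  { 4 }  = X∖{ 1, 2, 3 }
  |family| = 16
Round 5: closed — nothing new.

Hence σ(𝒜) has 16 members: { {}, { 1 }, { 2 }, { 3 }, { 4 }, { 1, 2 }, { 1, 3 }, { 1, 4 }, { 2, 3 }, { 2, 4 }, { 3, 4 }, { 1, 2, 3 }, { 1, 2, 4 }, { 1, 3, 4 }, { 2, 3, 4 }, X }.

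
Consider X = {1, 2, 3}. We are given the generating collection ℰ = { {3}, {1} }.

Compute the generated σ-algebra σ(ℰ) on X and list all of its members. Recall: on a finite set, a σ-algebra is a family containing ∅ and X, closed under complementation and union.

σ(ℰ) = { {}, {1}, {2}, {3}, {1, 2}, {1, 3}, {2, 3}, X }

Trace:
Start: ℰ ∪ {∅, X} = { {}, {1}, {3}, X }.
Pass 1. New:
  {1, 2}  = ᶜ of {3}
  {1, 3}  = {3} ∪ {1}
  {2, 3}  = ᶜ of {1}
  (now 7)
Pass 2. New:
  {2}  = ᶜ of {1, 3}
  (now 8)
Pass 3: no new sets; the family is a σ-algebra.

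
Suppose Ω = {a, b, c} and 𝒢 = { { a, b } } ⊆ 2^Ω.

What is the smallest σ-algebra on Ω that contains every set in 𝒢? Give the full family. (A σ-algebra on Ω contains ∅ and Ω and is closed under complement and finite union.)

Take S₀ = 𝒢 ∪ {∅, Ω} = { {}, { a, b }, Ω }.
Round 1: +1 →
  { c }  = { a, b }ᶜ
  |family| = 4
Round 2: closed — nothing new.

Hence σ(𝒢) has 4 members: { {}, { c }, { a, b }, Ω }.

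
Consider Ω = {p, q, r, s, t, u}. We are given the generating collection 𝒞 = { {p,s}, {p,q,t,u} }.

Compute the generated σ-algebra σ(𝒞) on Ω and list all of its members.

Answer: σ(𝒞) = { {}, {p}, {r}, {s}, {p,r}, {p,s}, {r,s}, {p,r,s}, {q,t,u}, {p,q,t,u}, {q,r,t,u}, {q,s,t,u}, {p,q,r,t,u}, {p,q,s,t,u}, {q,r,s,t,u}, Ω }

Working:
Start: 𝒞 ∪ {∅, Ω} = { {}, {p,s}, {p,q,t,u}, Ω }.
Pass 1. New:
  {r,s}  = complement {p,q,t,u}
  {q,r,t,u}  = complement {p,s}
  {p,q,s,t,u}  = {p,q,t,u} ∪ {p,s}
Pass 2. New:
  {r}  = complement {p,q,s,t,u}
  {p,r,s}  = {r,s} ∪ {p,s}
  {p,q,r,t,u}  = {q,r,t,u} ∪ {p,q,t,u}
  {q,r,s,t,u}  = {r,s} ∪ {q,r,t,u}
Pass 3 (3 new):
  {p}  = complement {q,r,s,t,u}
  {s}  = complement {p,q,r,t,u}
  {q,t,u}  = complement {p,r,s}
Pass 4 adds 2:
  {p,r}  = {r} ∪ {p}
  {q,s,t,u}  = {s} ∪ {q,t,u}
Pass 5 adds nothing — fixpoint reached.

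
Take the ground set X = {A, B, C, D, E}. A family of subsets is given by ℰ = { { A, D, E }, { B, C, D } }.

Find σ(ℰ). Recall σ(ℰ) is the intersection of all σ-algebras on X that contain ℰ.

Begin from { {  }, { A, D, E }, { B, C, D }, X } (that is, ℰ plus ∅ and X).
Iteration 1. New:
  { A, E }  = complement { B, C, D }
  { B, C }  = complement { A, D, E }
  (now 6)
Iteration 2 adds 1:
  { A, B, C, E }  = { B, C } ∪ { A, E }
  (now 7)
Iteration 3: 1 new —
  { D }  = complement { A, B, C, E }
  (now 8)
After Iteration 4 the family is unchanged; done.

Hence σ(ℰ) has 8 members: { {  }, { D }, { A, E }, { B, C }, { A, D, E }, { B, C, D }, { A, B, C, E }, X }.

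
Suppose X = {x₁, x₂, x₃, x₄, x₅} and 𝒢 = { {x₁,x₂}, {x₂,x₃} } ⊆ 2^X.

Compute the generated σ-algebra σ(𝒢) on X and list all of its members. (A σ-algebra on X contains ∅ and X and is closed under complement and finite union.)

Answer: σ(𝒢) = { {}, {x₁}, {x₂}, {x₃}, {x₁,x₂}, {x₁,x₃}, {x₂,x₃}, {x₄,x₅}, {x₁,x₂,x₃}, {x₁,x₄,x₅}, {x₂,x₄,x₅}, {x₃,x₄,x₅}, {x₁,x₂,x₄,x₅}, {x₁,x₃,x₄,x₅}, {x₂,x₃,x₄,x₅}, X }

Working:
Seed the family with 𝒢 together with ∅ and X: { {}, {x₁,x₂}, {x₂,x₃}, X }.
Iteration 1 adds 3:
  {x₁,x₂,x₃}  = {x₁,x₂} ∪ {x₂,x₃}
  {x₁,x₄,x₅}  = ᶜ of {x₂,x₃}
  {x₃,x₄,x₅}  = ᶜ of {x₁,x₂}
Iteration 2: 4 new —
  {x₄,x₅}  = ᶜ of {x₁,x₂,x₃}
  {x₁,x₂,x₄,x₅}  = {x₁,x₄,x₅} ∪ {x₁,x₂}
  {x₁,x₃,x₄,x₅}  = {x₁,x₄,x₅} ∪ {x₃,x₄,x₅}
  {x₂,x₃,x₄,x₅}  = {x₃,x₄,x₅} ∪ {x₂,x₃}
Iteration 3 adds 3:
  {x₁}  = ᶜ of {x₂,x₃,x₄,x₅}
  {x₂}  = ᶜ of {x₁,x₃,x₄,x₅}
  {x₃}  = ᶜ of {x₁,x₂,x₄,x₅}
Iteration 4: 2 new —
  {x₁,x₃}  = {x₃} ∪ {x₁}
  {x₂,x₄,x₅}  = {x₄,x₅} ∪ {x₂}
Iteration 5 adds nothing — fixpoint reached.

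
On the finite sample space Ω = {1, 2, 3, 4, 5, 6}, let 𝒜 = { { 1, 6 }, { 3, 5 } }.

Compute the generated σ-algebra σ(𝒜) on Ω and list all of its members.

Begin from { ∅, { 1, 6 }, { 3, 5 }, Ω } (that is, 𝒜 plus ∅ and Ω).
Round 1: 3 new —
  { 1, 2, 4, 6 }  = Ω∖{ 3, 5 }
  { 1, 3, 5, 6 }  = { 3, 5 } ∪ { 1, 6 }
  { 2, 3, 4, 5 }  = Ω∖{ 1, 6 }
  |family| = 7
Round 2: +1 →
  { 2, 4 }  = Ω∖{ 1, 3, 5, 6 }
  |family| = 8
Round 3: closed — nothing new.

|σ(𝒜)| = 8.  σ(𝒜) = { ∅, { 1, 6 }, { 2, 4 }, { 3, 5 }, { 1, 2, 4, 6 }, { 1, 3, 5, 6 }, { 2, 3, 4, 5 }, Ω }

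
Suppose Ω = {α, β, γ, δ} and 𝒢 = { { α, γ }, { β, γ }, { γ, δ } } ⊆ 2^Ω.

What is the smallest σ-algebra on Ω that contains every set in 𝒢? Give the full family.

σ(𝒢) (16 sets): { {}, { α }, { β }, { γ }, { δ }, { α, β }, { α, γ }, { α, δ }, { β, γ }, { β, δ }, { γ, δ }, { α, β, γ }, { α, β, δ }, { α, γ, δ }, { β, γ, δ }, Ω }

Check:
Initial family (5 sets): { {}, { α, γ }, { β, γ }, { γ, δ }, Ω }.
Iteration 1 (6 new):
  { α, β }  = { γ, δ }ᶜ
  { α, δ }  = { β, γ }ᶜ
  { β, δ }  = { α, γ }ᶜ
  { α, β, γ }  = { β, γ } ∪ { α, γ }
  { α, γ, δ }  = { γ, δ } ∪ { α, γ }
  { β, γ, δ }  = { γ, δ } ∪ { β, γ }
  [11 total]
Iteration 2 adds 4:
  { α }  = { β, γ, δ }ᶜ
  { β }  = { α, γ, δ }ᶜ
  { δ }  = { α, β, γ }ᶜ
  { α, β, δ }  = { α, β } ∪ { α, δ }
  [15 total]
Iteration 3: +1 →
  { γ }  = { α, β, δ }ᶜ
  [16 total]
Iteration 4: no new sets; the family is a σ-algebra.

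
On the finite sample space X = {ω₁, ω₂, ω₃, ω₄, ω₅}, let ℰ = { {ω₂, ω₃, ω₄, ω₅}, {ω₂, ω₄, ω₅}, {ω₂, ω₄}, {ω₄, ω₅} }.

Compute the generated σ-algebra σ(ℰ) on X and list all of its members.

σ(ℰ) = { {}, {ω₁}, {ω₂}, {ω₃}, {ω₄}, {ω₅}, {ω₁, ω₂}, {ω₁, ω₃}, {ω₁, ω₄}, {ω₁, ω₅}, {ω₂, ω₃}, {ω₂, ω₄}, {ω₂, ω₅}, {ω₃, ω₄}, {ω₃, ω₅}, {ω₄, ω₅}, {ω₁, ω₂, ω₃}, {ω₁, ω₂, ω₄}, {ω₁, ω₂, ω₅}, {ω₁, ω₃, ω₄}, {ω₁, ω₃, ω₅}, {ω₁, ω₄, ω₅}, {ω₂, ω₃, ω₄}, {ω₂, ω₃, ω₅}, {ω₂, ω₄, ω₅}, {ω₃, ω₄, ω₅}, {ω₁, ω₂, ω₃, ω₄}, {ω₁, ω₂, ω₃, ω₅}, {ω₁, ω₂, ω₄, ω₅}, {ω₁, ω₃, ω₄, ω₅}, {ω₂, ω₃, ω₄, ω₅}, X }

Trace:
Start: ℰ ∪ {∅, X} = { {}, {ω₂, ω₄}, {ω₄, ω₅}, {ω₂, ω₄, ω₅}, {ω₂, ω₃, ω₄, ω₅}, X }.
Pass 1 (4 new):
  {ω₁}  = complement {ω₂, ω₃, ω₄, ω₅}
  {ω₁, ω₃}  = complement {ω₂, ω₄, ω₅}
  {ω₁, ω₂, ω₃}  = complement {ω₄, ω₅}
  {ω₁, ω₃, ω₅}  = complement {ω₂, ω₄}
  |family| = 10
Pass 2: 6 new —
  {ω₁, ω₂, ω₄}  = {ω₂, ω₄} ∪ {ω₁}
  {ω₁, ω₄, ω₅}  = {ω₄, ω₅} ∪ {ω₁}
  {ω₁, ω₂, ω₃, ω₄}  = {ω₁, ω₂, ω₃} ∪ {ω₂, ω₄}
  {ω₁, ω₂, ω₃, ω₅}  = {ω₁, ω₂, ω₃} ∪ {ω₁, ω₃, ω₅}
  {ω₁, ω₂, ω₄, ω₅}  = {ω₂, ω₄, ω₅} ∪ {ω₁}
  {ω₁, ω₃, ω₄, ω₅}  = {ω₁, ω₃, ω₅} ∪ {ω₄, ω₅}
  |family| = 16
Pass 3: 6 new —
  {ω₂}  = complement {ω₁, ω₃, ω₄, ω₅}
  {ω₃}  = complement {ω₁, ω₂, ω₄, ω₅}
  {ω₄}  = complement {ω₁, ω₂, ω₃, ω₅}
  {ω₅}  = complement {ω₁, ω₂, ω₃, ω₄}
  {ω₂, ω₃}  = complement {ω₁, ω₄, ω₅}
  {ω₃, ω₅}  = complement {ω₁, ω₂, ω₄}
  |family| = 22
Pass 4. New:
  {ω₁, ω₂}  = {ω₂} ∪ {ω₁}
  {ω₁, ω₄}  = {ω₄} ∪ {ω₁}
  {ω₁, ω₅}  = {ω₅} ∪ {ω₁}
  {ω₂, ω₅}  = {ω₂} ∪ {ω₅}
  {ω₃, ω₄}  = {ω₃} ∪ {ω₄}
  {ω₁, ω₃, ω₄}  = {ω₁, ω₃} ∪ {ω₄}
  {ω₂, ω₃, ω₄}  = {ω₃} ∪ {ω₂, ω₄}
  {ω₂, ω₃, ω₅}  = {ω₂} ∪ {ω₃, ω₅}
  {ω₃, ω₄, ω₅}  = {ω₄, ω₅} ∪ {ω₃}
  |family| = 31
Pass 5 (1 new):
  {ω₁, ω₂, ω₅}  = complement {ω₃, ω₄}
  |family| = 32
Pass 6: already closed under ᶜ and ∪.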